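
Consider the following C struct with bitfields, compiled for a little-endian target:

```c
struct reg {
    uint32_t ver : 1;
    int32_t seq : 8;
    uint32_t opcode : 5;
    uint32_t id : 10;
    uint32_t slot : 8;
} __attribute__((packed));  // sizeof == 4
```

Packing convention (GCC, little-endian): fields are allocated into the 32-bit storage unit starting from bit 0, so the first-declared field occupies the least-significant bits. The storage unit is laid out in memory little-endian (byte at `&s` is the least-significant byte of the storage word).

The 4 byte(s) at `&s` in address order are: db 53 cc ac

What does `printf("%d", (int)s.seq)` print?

[0]=0xdb [1]=0x53 [2]=0xcc [3]=0xac (little-endian) → word 0xaccc53db
ver:1 @ bit 0 → (0xaccc53db>>0)&0x1 = 0x1
seq:8 @ bit 1 → (0xaccc53db>>1)&0xff = 0xed  ←
opcode:5 @ bit 9 → (0xaccc53db>>9)&0x1f = 0x9
id:10 @ bit 14 → (0xaccc53db>>14)&0x3ff = 0x331
slot:8 @ bit 24 → (0xaccc53db>>24)&0xff = 0xac
seq signed 8b, MSB=1: 237 - 256 = -19

-19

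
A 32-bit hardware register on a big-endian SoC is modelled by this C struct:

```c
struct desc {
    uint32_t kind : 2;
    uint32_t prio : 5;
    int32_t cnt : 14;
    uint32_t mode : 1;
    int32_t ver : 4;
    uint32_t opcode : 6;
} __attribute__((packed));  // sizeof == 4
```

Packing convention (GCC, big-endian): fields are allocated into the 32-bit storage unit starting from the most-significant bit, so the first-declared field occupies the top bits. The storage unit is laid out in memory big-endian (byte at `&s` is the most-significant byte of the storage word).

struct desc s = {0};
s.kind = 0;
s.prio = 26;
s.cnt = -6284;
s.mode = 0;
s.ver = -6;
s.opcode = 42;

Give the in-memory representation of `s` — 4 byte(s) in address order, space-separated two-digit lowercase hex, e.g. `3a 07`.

[30+:2] kind=0 & 0x3 = 0x0; word=0x00000000
[25+:5] prio=26 & 0x1f = 0x1a; word=0x34000000
[11+:14] cnt=-6284 & 0x3fff = 0x2774; word=0x353ba000
[10+:1] mode=0 & 0x1 = 0x0; word=0x353ba000
[6+:4] ver=-6 & 0xf = 0xa; word=0x353ba280
[0+:6] opcode=42 & 0x3f = 0x2a; word=0x353ba2aa
word = 0x353ba2aa → big-endian bytes:
  [0]=0x35  [1]=0x3b  [2]=0xa2  [3]=0xaa

35 3b a2 aa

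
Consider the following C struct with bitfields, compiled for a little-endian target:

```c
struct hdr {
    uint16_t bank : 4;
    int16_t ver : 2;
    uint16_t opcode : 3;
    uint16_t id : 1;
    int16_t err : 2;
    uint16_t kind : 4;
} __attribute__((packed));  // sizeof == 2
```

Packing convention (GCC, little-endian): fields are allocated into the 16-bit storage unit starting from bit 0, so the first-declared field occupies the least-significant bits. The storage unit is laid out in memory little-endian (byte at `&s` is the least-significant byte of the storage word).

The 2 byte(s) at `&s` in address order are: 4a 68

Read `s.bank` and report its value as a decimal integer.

10

[0]=0x4a [1]=0x68 (little-endian) → word 0x684a
bank [0+:4] = (word>>0) & 0xf = 10  ←
ver [4+:2] = (word>>4) & 0x3 = 0
opcode [6+:3] = (word>>6) & 0x7 = 1
id [9+:1] = (word>>9) & 0x1 = 0
err [10+:2] = (word>>10) & 0x3 = 2
kind [12+:4] = (word>>12) & 0xf = 6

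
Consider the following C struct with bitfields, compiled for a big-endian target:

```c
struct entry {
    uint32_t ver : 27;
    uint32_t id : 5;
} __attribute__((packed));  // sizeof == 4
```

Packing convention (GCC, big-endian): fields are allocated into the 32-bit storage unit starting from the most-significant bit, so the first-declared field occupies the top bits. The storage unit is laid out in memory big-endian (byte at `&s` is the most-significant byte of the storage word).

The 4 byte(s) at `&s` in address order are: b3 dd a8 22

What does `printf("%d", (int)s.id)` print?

[0]=0xb3 [1]=0xdd [2]=0xa8 [3]=0x22 (big-endian) → word 0xb3dda822
ver:27 @ bit 5 → (0xb3dda822>>5)&0x7ffffff = 0x59eed41
id:5 @ bit 0 → (0xb3dda822>>0)&0x1f = 0x2  ←

2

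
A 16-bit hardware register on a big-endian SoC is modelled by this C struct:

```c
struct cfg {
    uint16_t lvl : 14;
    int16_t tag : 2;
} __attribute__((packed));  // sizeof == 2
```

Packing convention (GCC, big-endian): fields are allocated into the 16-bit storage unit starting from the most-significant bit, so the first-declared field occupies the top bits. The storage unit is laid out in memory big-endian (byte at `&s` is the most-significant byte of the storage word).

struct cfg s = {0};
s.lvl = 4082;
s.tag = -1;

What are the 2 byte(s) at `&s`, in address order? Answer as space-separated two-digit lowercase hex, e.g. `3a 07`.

lvl:14 = 4082 → 0xff2 << 2 → word 0x3fc8
tag:2 = -1 → 0x3 << 0 → word 0x3fcb
word = 0x3fcb → big-endian bytes:
  [0]=0x3f  [1]=0xcb

3f cb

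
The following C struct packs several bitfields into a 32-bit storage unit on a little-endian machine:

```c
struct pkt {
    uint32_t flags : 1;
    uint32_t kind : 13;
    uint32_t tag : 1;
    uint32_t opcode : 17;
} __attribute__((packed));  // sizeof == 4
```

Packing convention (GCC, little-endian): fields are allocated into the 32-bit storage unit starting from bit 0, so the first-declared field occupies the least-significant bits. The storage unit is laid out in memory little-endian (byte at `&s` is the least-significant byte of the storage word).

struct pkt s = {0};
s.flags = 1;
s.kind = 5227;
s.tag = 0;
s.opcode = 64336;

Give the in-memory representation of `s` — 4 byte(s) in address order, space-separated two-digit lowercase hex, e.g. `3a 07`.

flags (1b) val=1 bits=0x1 at bit 0: 0x00000001
kind (13b) val=5227 bits=0x146b at bit 1: 0x000028d7
tag (1b) val=0 bits=0x0 at bit 14: 0x000028d7
opcode (17b) val=64336 bits=0xfb50 at bit 15: 0x7da828d7
word = 0x7da828d7 → little-endian bytes:
  [0]=0xd7  [1]=0x28  [2]=0xa8  [3]=0x7d

d7 28 a8 7d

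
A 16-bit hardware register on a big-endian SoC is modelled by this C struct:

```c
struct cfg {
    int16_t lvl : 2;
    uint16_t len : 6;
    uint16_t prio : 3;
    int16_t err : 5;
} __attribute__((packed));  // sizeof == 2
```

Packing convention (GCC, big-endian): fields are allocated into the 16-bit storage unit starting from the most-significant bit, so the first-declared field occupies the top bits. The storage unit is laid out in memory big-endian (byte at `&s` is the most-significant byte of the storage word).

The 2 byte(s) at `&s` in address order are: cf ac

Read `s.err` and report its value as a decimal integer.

[0]=0xcf [1]=0xac (big-endian) → word 0xcfac
lvl:2 @ bit 14 → (0xcfac>>14)&0x3 = 0x3
len:6 @ bit 8 → (0xcfac>>8)&0x3f = 0xf
prio:3 @ bit 5 → (0xcfac>>5)&0x7 = 0x5
err:5 @ bit 0 → (0xcfac>>0)&0x1f = 0xc  ←
err signed 5b, MSB=0: value = 12

12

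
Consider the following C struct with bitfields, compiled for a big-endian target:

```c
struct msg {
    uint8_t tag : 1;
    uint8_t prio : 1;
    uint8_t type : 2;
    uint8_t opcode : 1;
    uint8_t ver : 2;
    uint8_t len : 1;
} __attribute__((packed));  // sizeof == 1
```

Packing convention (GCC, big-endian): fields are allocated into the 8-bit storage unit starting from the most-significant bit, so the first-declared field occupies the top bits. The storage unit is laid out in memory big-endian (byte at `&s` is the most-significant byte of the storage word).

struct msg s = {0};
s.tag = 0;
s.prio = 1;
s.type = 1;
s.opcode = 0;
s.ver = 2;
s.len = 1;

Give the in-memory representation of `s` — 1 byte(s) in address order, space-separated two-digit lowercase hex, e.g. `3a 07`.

55

[7+:1] tag=0 & 0x1 = 0x0; word=0x00
[6+:1] prio=1 & 0x1 = 0x1; word=0x40
[4+:2] type=1 & 0x3 = 0x1; word=0x50
[3+:1] opcode=0 & 0x1 = 0x0; word=0x50
[1+:2] ver=2 & 0x3 = 0x2; word=0x54
[0+:1] len=1 & 0x1 = 0x1; word=0x55
word = 0x55 → big-endian bytes:
  [0]=0x55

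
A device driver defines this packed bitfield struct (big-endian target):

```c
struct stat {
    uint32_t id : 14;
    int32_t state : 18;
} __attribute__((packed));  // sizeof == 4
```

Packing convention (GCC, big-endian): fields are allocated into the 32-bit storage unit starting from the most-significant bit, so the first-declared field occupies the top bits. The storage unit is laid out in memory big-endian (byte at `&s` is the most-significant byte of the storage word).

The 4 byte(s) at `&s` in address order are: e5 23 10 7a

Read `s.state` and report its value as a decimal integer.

[0]=0xe5 [1]=0x23 [2]=0x10 [3]=0x7a (big-endian) → word 0xe523107a
id [18+:14] = (word>>18) & 0x3fff = 14664
state [0+:18] = (word>>0) & 0x3ffff = 200826  ←
state signed 18b, MSB=1: 200826 - 262144 = -61318

-61318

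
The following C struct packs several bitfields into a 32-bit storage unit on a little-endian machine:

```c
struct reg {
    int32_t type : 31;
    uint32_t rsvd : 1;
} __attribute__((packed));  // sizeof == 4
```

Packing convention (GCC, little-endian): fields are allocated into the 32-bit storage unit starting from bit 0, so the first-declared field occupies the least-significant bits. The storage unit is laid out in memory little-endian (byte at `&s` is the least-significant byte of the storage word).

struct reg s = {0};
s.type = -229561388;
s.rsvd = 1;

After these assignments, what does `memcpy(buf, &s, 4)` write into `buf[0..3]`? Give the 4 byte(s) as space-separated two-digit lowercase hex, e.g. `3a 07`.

type:31 = -229561388 → 0x72512bd4 << 0 → word 0x72512bd4
rsvd:1 = 1 → 0x1 << 31 → word 0xf2512bd4
word = 0xf2512bd4 → little-endian bytes:
  [0]=0xd4  [1]=0x2b  [2]=0x51  [3]=0xf2

d4 2b 51 f2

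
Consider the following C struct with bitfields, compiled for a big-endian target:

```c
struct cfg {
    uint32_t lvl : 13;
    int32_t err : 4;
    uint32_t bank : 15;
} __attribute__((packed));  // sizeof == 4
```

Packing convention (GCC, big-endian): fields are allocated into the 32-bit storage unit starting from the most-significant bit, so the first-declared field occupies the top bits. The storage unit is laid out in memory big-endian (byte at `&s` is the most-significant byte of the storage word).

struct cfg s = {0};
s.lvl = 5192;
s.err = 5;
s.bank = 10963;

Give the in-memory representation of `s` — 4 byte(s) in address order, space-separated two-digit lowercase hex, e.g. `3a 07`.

lvl (13b) val=5192 bits=0x1448 at bit 19: 0xa2400000
err (4b) val=5 bits=0x5 at bit 15: 0xa2428000
bank (15b) val=10963 bits=0x2ad3 at bit 0: 0xa242aad3
word = 0xa242aad3 → big-endian bytes:
  [0]=0xa2  [1]=0x42  [2]=0xaa  [3]=0xd3

a2 42 aa d3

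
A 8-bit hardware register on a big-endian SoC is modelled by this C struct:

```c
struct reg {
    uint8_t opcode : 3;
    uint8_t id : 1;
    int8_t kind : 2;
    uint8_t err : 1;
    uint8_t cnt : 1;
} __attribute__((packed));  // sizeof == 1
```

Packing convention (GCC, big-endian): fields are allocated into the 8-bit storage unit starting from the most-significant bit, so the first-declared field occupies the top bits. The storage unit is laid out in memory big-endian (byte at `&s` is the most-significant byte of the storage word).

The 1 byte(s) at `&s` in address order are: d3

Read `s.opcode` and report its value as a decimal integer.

6

[0]=0xd3 (big-endian) → word 0xd3
opcode:3 @ bit 5 → (0xd3>>5)&0x7 = 0x6  ←
id:1 @ bit 4 → (0xd3>>4)&0x1 = 0x1
kind:2 @ bit 2 → (0xd3>>2)&0x3 = 0x0
err:1 @ bit 1 → (0xd3>>1)&0x1 = 0x1
cnt:1 @ bit 0 → (0xd3>>0)&0x1 = 0x1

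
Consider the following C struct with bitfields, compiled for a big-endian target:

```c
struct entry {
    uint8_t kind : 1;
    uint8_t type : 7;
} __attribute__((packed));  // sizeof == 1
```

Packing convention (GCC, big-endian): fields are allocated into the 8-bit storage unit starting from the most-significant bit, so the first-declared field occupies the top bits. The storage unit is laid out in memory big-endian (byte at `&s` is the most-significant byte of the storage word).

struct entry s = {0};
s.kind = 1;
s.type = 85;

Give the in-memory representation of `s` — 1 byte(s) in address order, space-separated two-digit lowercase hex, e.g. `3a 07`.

d5

kind (1b) val=1 bits=0x1 at bit 7: 0x80
type (7b) val=85 bits=0x55 at bit 0: 0xd5
word = 0xd5 → big-endian bytes:
  [0]=0xd5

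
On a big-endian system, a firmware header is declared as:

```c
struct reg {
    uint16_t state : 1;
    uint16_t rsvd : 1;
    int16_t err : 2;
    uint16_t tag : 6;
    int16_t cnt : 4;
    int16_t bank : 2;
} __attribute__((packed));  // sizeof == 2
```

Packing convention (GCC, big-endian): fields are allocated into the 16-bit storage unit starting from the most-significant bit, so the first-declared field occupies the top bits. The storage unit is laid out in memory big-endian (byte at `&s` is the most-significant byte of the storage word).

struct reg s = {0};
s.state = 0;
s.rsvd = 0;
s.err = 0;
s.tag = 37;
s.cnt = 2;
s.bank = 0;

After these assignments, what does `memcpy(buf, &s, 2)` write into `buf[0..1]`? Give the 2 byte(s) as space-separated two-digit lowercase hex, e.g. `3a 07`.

state (1b) val=0 bits=0x0 at bit 15: 0x0000
rsvd (1b) val=0 bits=0x0 at bit 14: 0x0000
err (2b) val=0 bits=0x0 at bit 12: 0x0000
tag (6b) val=37 bits=0x25 at bit 6: 0x0940
cnt (4b) val=2 bits=0x2 at bit 2: 0x0948
bank (2b) val=0 bits=0x0 at bit 0: 0x0948
word = 0x0948 → big-endian bytes:
  [0]=0x09  [1]=0x48

09 48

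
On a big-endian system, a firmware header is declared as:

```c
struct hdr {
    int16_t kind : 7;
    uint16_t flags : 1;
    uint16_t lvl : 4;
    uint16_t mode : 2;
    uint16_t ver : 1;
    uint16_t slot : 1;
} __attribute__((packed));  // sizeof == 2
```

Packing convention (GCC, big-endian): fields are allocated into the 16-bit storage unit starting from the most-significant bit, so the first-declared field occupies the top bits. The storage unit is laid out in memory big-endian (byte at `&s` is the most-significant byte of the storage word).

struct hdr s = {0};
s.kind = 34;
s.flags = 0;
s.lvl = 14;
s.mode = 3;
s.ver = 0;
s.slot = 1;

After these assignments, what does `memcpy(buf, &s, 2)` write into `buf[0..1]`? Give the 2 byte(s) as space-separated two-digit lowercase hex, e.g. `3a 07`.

44 ed

kind (7b) val=34 bits=0x22 at bit 9: 0x4400
flags (1b) val=0 bits=0x0 at bit 8: 0x4400
lvl (4b) val=14 bits=0xe at bit 4: 0x44e0
mode (2b) val=3 bits=0x3 at bit 2: 0x44ec
ver (1b) val=0 bits=0x0 at bit 1: 0x44ec
slot (1b) val=1 bits=0x1 at bit 0: 0x44ed
word = 0x44ed → big-endian bytes:
  [0]=0x44  [1]=0xed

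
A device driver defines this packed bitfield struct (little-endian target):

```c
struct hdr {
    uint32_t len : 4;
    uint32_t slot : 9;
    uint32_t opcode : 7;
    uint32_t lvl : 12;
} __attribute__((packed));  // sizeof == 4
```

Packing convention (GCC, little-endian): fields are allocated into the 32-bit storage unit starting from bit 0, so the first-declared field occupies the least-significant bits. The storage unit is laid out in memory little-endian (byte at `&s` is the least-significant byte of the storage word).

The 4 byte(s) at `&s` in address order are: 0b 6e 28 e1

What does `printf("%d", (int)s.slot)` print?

224

[0]=0x0b [1]=0x6e [2]=0x28 [3]=0xe1 (little-endian) → word 0xe1286e0b
len [0+:4] = (word>>0) & 0xf = 11
slot [4+:9] = (word>>4) & 0x1ff = 224  ←
opcode [13+:7] = (word>>13) & 0x7f = 67
lvl [20+:12] = (word>>20) & 0xfff = 3602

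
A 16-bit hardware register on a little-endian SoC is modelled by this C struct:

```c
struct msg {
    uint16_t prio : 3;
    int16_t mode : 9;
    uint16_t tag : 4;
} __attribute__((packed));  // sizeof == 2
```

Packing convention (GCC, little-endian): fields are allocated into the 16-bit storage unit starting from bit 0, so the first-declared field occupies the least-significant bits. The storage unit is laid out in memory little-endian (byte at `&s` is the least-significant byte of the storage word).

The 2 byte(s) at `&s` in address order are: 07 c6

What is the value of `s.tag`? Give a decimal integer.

[0]=0x07 [1]=0xc6 (little-endian) → word 0xc607
prio [0+:3] = (word>>0) & 0x7 = 7
mode [3+:9] = (word>>3) & 0x1ff = 192
tag [12+:4] = (word>>12) & 0xf = 12  ←

12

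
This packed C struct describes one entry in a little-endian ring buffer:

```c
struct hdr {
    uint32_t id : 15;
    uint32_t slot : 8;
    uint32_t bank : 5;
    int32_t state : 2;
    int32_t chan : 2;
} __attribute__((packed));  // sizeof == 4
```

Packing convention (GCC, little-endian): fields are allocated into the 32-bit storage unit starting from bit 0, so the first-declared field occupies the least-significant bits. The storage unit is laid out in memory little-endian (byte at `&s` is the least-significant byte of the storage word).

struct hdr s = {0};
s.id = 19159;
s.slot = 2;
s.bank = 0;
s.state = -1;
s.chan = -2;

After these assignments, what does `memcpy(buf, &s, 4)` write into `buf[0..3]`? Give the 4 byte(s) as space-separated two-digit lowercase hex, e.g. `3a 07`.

d7 4a 01 b0

[0+:15] id=19159 & 0x7fff = 0x4ad7; word=0x00004ad7
[15+:8] slot=2 & 0xff = 0x2; word=0x00014ad7
[23+:5] bank=0 & 0x1f = 0x0; word=0x00014ad7
[28+:2] state=-1 & 0x3 = 0x3; word=0x30014ad7
[30+:2] chan=-2 & 0x3 = 0x2; word=0xb0014ad7
word = 0xb0014ad7 → little-endian bytes:
  [0]=0xd7  [1]=0x4a  [2]=0x01  [3]=0xb0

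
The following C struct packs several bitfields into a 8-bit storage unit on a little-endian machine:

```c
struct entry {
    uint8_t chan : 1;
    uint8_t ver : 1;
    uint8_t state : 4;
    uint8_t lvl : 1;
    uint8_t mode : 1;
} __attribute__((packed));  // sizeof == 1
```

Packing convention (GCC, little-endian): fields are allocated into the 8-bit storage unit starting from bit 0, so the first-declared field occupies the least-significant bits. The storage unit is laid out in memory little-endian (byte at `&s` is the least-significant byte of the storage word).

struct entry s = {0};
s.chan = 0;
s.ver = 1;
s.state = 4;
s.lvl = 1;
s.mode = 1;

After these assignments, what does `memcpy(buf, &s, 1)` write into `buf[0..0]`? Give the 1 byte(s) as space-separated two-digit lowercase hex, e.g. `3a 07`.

[0+:1] chan=0 & 0x1 = 0x0; word=0x00
[1+:1] ver=1 & 0x1 = 0x1; word=0x02
[2+:4] state=4 & 0xf = 0x4; word=0x12
[6+:1] lvl=1 & 0x1 = 0x1; word=0x52
[7+:1] mode=1 & 0x1 = 0x1; word=0xd2
word = 0xd2 → little-endian bytes:
  [0]=0xd2

d2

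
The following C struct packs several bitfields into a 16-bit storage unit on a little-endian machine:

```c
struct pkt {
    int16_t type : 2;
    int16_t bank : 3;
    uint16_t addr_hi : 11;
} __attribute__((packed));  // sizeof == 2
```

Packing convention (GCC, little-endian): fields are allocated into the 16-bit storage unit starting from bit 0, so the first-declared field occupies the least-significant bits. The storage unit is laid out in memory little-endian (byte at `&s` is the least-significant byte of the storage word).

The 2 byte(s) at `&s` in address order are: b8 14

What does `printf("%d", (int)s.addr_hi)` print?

[0]=0xb8 [1]=0x14 (little-endian) → word 0x14b8
type:2 @ bit 0 → (0x14b8>>0)&0x3 = 0x0
bank:3 @ bit 2 → (0x14b8>>2)&0x7 = 0x6
addr_hi:11 @ bit 5 → (0x14b8>>5)&0x7ff = 0xa5  ←

165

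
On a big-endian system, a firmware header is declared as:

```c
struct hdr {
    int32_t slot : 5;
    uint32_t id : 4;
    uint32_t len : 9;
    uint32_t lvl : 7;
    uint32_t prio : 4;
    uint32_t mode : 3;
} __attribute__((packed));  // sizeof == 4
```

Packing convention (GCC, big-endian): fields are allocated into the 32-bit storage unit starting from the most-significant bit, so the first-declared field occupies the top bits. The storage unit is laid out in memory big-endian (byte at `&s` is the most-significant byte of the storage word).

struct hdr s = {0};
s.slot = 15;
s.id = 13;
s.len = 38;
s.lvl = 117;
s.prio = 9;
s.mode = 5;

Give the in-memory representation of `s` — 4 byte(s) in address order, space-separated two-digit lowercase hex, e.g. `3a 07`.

[27+:5] slot=15 & 0x1f = 0xf; word=0x78000000
[23+:4] id=13 & 0xf = 0xd; word=0x7e800000
[14+:9] len=38 & 0x1ff = 0x26; word=0x7e898000
[7+:7] lvl=117 & 0x7f = 0x75; word=0x7e89ba80
[3+:4] prio=9 & 0xf = 0x9; word=0x7e89bac8
[0+:3] mode=5 & 0x7 = 0x5; word=0x7e89bacd
word = 0x7e89bacd → big-endian bytes:
  [0]=0x7e  [1]=0x89  [2]=0xba  [3]=0xcd

7e 89 ba cd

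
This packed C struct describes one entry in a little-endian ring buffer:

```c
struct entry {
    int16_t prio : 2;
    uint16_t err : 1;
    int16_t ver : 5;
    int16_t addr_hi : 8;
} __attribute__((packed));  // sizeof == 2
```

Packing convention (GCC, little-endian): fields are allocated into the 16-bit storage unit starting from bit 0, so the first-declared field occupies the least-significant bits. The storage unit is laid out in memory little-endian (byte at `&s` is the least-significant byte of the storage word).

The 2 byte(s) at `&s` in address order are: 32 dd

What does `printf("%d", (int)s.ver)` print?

6

[0]=0x32 [1]=0xdd (little-endian) → word 0xdd32
prio [0+:2] = (word>>0) & 0x3 = 2
err [2+:1] = (word>>2) & 0x1 = 0
ver [3+:5] = (word>>3) & 0x1f = 6  ←
addr_hi [8+:8] = (word>>8) & 0xff = 221
ver signed 5b, MSB=0: value = 6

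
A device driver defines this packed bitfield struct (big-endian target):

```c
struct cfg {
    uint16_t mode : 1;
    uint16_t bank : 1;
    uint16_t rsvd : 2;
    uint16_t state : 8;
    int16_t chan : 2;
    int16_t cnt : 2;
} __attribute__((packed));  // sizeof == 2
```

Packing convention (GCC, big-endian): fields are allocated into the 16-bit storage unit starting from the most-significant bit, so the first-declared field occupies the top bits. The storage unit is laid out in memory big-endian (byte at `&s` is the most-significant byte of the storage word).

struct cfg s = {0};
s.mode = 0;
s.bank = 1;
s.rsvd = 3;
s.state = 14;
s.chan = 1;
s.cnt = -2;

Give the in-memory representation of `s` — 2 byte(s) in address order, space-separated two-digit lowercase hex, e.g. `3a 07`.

70 e6

mode (1b) val=0 bits=0x0 at bit 15: 0x0000
bank (1b) val=1 bits=0x1 at bit 14: 0x4000
rsvd (2b) val=3 bits=0x3 at bit 12: 0x7000
state (8b) val=14 bits=0xe at bit 4: 0x70e0
chan (2b) val=1 bits=0x1 at bit 2: 0x70e4
cnt (2b) val=-2 bits=0x2 at bit 0: 0x70e6
word = 0x70e6 → big-endian bytes:
  [0]=0x70  [1]=0xe6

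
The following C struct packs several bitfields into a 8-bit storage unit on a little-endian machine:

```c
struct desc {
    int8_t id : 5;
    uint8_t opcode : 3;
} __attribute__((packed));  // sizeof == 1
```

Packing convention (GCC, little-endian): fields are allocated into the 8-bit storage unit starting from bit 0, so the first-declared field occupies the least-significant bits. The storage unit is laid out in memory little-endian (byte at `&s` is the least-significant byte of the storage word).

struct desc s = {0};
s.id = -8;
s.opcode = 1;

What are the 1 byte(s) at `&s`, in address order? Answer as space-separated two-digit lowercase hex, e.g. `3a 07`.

38

[0+:5] id=-8 & 0x1f = 0x18; word=0x18
[5+:3] opcode=1 & 0x7 = 0x1; word=0x38
word = 0x38 → little-endian bytes:
  [0]=0x38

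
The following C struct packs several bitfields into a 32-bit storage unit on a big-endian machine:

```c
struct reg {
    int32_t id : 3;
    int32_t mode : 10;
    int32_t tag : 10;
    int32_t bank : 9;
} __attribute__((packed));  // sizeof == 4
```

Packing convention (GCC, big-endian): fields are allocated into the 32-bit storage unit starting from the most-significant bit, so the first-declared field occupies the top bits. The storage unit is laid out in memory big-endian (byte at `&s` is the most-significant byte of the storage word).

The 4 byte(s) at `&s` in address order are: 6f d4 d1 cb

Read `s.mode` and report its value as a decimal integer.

506

[0]=0x6f [1]=0xd4 [2]=0xd1 [3]=0xcb (big-endian) → word 0x6fd4d1cb
id [29+:3] = (word>>29) & 0x7 = 3
mode [19+:10] = (word>>19) & 0x3ff = 506  ←
tag [9+:10] = (word>>9) & 0x3ff = 616
bank [0+:9] = (word>>0) & 0x1ff = 459
mode signed 10b, MSB=0: value = 506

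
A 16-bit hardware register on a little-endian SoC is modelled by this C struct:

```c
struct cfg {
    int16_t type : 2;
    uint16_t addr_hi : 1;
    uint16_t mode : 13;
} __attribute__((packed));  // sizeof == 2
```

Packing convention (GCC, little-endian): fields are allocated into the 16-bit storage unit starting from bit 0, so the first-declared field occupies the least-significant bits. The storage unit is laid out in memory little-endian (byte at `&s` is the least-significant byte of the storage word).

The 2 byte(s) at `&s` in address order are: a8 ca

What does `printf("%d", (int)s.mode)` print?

6485

[0]=0xa8 [1]=0xca (little-endian) → word 0xcaa8
type [0+:2] = (word>>0) & 0x3 = 0
addr_hi [2+:1] = (word>>2) & 0x1 = 0
mode [3+:13] = (word>>3) & 0x1fff = 6485  ←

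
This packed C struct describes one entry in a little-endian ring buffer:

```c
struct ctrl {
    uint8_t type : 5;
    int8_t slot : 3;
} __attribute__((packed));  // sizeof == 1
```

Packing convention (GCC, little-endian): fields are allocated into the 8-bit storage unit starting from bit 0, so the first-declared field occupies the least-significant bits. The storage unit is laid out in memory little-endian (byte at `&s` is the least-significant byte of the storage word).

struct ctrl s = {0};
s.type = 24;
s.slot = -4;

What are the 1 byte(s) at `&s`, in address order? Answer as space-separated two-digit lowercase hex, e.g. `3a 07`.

type (5b) val=24 bits=0x18 at bit 0: 0x18
slot (3b) val=-4 bits=0x4 at bit 5: 0x98
word = 0x98 → little-endian bytes:
  [0]=0x98

98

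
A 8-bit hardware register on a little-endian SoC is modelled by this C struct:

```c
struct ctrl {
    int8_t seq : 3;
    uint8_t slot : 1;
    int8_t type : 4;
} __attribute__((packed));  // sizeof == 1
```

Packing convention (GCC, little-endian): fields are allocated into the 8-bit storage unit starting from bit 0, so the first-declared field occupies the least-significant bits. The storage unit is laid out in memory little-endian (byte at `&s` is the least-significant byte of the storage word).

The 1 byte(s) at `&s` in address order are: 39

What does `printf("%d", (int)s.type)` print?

[0]=0x39 (little-endian) → word 0x39
seq [0+:3] = (word>>0) & 0x7 = 1
slot [3+:1] = (word>>3) & 0x1 = 1
type [4+:4] = (word>>4) & 0xf = 3  ←
type signed 4b, MSB=0: value = 3

3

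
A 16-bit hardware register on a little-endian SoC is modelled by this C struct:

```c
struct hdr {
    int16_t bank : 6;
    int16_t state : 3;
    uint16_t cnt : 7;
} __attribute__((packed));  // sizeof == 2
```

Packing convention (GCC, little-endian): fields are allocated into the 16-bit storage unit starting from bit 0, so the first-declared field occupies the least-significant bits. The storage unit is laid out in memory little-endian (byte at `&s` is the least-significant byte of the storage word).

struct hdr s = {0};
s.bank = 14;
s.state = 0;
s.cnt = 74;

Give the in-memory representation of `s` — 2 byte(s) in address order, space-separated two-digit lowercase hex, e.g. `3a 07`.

[0+:6] bank=14 & 0x3f = 0xe; word=0x000e
[6+:3] state=0 & 0x7 = 0x0; word=0x000e
[9+:7] cnt=74 & 0x7f = 0x4a; word=0x940e
word = 0x940e → little-endian bytes:
  [0]=0x0e  [1]=0x94

0e 94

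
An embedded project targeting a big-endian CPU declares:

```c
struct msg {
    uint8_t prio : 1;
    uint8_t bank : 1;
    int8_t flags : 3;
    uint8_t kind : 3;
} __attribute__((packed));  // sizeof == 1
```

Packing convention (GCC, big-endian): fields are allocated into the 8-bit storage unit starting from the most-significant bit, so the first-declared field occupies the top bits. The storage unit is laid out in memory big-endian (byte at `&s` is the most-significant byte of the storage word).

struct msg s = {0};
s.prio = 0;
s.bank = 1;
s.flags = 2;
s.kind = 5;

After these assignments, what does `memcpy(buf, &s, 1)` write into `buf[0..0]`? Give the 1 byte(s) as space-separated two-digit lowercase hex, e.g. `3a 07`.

prio (1b) val=0 bits=0x0 at bit 7: 0x00
bank (1b) val=1 bits=0x1 at bit 6: 0x40
flags (3b) val=2 bits=0x2 at bit 3: 0x50
kind (3b) val=5 bits=0x5 at bit 0: 0x55
word = 0x55 → big-endian bytes:
  [0]=0x55

55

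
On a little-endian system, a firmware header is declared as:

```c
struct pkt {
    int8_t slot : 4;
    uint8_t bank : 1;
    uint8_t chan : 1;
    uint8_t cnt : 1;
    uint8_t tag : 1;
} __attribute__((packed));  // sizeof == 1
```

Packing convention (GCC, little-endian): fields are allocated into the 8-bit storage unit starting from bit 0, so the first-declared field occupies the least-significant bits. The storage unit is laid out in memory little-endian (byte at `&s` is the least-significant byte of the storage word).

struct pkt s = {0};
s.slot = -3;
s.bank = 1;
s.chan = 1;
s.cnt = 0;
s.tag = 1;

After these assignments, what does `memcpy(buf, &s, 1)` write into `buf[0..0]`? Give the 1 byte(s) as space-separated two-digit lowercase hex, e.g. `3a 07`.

bd

slot (4b) val=-3 bits=0xd at bit 0: 0x0d
bank (1b) val=1 bits=0x1 at bit 4: 0x1d
chan (1b) val=1 bits=0x1 at bit 5: 0x3d
cnt (1b) val=0 bits=0x0 at bit 6: 0x3d
tag (1b) val=1 bits=0x1 at bit 7: 0xbd
word = 0xbd → little-endian bytes:
  [0]=0xbd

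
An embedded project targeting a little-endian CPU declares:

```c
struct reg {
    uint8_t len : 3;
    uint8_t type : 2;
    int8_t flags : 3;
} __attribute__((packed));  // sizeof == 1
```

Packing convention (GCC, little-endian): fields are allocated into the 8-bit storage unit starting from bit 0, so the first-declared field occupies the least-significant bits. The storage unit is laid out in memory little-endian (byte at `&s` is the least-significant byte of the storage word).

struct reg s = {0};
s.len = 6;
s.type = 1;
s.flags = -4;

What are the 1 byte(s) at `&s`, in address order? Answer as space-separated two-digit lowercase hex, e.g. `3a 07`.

8e

len:3 = 6 → 0x6 << 0 → word 0x06
type:2 = 1 → 0x1 << 3 → word 0x0e
flags:3 = -4 → 0x4 << 5 → word 0x8e
word = 0x8e → little-endian bytes:
  [0]=0x8e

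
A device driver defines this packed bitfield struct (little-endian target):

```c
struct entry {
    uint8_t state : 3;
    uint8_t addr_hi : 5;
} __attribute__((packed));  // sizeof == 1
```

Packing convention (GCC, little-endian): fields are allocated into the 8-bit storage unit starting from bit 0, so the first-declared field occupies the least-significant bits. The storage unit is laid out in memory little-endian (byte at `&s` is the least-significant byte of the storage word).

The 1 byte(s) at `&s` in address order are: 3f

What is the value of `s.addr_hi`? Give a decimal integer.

7

[0]=0x3f (little-endian) → word 0x3f
state:3 @ bit 0 → (0x3f>>0)&0x7 = 0x7
addr_hi:5 @ bit 3 → (0x3f>>3)&0x1f = 0x7  ←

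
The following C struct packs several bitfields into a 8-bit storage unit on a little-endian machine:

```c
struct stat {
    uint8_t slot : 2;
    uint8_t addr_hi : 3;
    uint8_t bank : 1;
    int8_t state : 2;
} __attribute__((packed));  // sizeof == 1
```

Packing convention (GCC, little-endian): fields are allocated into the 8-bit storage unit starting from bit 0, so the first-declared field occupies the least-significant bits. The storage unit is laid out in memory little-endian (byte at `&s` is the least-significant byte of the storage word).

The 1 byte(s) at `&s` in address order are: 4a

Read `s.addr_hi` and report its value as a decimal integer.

[0]=0x4a (little-endian) → word 0x4a
slot:2 @ bit 0 → (0x4a>>0)&0x3 = 0x2
addr_hi:3 @ bit 2 → (0x4a>>2)&0x7 = 0x2  ←
bank:1 @ bit 5 → (0x4a>>5)&0x1 = 0x0
state:2 @ bit 6 → (0x4a>>6)&0x3 = 0x1

2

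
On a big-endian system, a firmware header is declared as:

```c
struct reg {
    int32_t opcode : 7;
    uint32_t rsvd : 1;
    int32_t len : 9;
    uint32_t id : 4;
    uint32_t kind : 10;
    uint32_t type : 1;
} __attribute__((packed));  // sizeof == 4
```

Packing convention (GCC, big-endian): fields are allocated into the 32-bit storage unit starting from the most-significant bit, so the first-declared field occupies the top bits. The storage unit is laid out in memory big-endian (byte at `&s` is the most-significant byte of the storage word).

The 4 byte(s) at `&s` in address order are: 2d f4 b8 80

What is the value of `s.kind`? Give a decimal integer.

64

[0]=0x2d [1]=0xf4 [2]=0xb8 [3]=0x80 (big-endian) → word 0x2df4b880
opcode:7 @ bit 25 → (0x2df4b880>>25)&0x7f = 0x16
rsvd:1 @ bit 24 → (0x2df4b880>>24)&0x1 = 0x1
len:9 @ bit 15 → (0x2df4b880>>15)&0x1ff = 0x1e9
id:4 @ bit 11 → (0x2df4b880>>11)&0xf = 0x7
kind:10 @ bit 1 → (0x2df4b880>>1)&0x3ff = 0x40  ←
type:1 @ bit 0 → (0x2df4b880>>0)&0x1 = 0x0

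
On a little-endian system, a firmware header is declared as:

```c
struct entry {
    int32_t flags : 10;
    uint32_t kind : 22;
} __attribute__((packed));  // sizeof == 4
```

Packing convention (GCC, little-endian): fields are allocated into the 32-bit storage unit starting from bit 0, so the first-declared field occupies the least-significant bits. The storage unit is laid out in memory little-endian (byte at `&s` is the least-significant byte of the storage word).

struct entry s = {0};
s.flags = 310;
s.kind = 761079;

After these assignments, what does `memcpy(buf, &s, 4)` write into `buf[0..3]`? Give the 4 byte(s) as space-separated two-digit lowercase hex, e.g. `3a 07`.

[0+:10] flags=310 & 0x3ff = 0x136; word=0x00000136
[10+:22] kind=761079 & 0x3fffff = 0xb9cf7; word=0x2e73dd36
word = 0x2e73dd36 → little-endian bytes:
  [0]=0x36  [1]=0xdd  [2]=0x73  [3]=0x2e

36 dd 73 2e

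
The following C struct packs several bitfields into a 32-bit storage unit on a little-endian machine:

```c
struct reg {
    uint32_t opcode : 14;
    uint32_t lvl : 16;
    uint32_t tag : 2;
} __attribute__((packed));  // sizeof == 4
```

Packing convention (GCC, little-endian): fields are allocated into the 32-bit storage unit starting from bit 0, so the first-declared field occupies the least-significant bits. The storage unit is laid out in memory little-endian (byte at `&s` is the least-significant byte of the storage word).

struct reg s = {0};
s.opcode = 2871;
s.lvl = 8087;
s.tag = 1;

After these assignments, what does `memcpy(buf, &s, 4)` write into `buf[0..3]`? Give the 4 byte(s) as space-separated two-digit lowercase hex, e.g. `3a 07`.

37 cb e5 47

[0+:14] opcode=2871 & 0x3fff = 0xb37; word=0x00000b37
[14+:16] lvl=8087 & 0xffff = 0x1f97; word=0x07e5cb37
[30+:2] tag=1 & 0x3 = 0x1; word=0x47e5cb37
word = 0x47e5cb37 → little-endian bytes:
  [0]=0x37  [1]=0xcb  [2]=0xe5  [3]=0x47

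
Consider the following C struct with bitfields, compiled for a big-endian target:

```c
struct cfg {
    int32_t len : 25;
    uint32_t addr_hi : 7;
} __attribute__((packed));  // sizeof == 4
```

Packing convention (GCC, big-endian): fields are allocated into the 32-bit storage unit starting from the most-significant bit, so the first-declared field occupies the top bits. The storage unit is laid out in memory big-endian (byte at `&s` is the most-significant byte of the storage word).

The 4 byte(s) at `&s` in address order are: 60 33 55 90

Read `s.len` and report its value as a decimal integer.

12609195

[0]=0x60 [1]=0x33 [2]=0x55 [3]=0x90 (big-endian) → word 0x60335590
len [7+:25] = (word>>7) & 0x1ffffff = 12609195  ←
addr_hi [0+:7] = (word>>0) & 0x7f = 16
len signed 25b, MSB=0: value = 12609195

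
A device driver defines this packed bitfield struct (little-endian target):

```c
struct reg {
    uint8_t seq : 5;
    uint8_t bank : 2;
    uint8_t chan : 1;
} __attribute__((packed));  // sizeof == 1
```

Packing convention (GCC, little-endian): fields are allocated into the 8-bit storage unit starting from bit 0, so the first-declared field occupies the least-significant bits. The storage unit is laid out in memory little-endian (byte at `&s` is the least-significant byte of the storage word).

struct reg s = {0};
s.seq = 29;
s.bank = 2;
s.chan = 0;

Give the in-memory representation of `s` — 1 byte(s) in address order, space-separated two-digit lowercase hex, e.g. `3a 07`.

[0+:5] seq=29 & 0x1f = 0x1d; word=0x1d
[5+:2] bank=2 & 0x3 = 0x2; word=0x5d
[7+:1] chan=0 & 0x1 = 0x0; word=0x5d
word = 0x5d → little-endian bytes:
  [0]=0x5d

5d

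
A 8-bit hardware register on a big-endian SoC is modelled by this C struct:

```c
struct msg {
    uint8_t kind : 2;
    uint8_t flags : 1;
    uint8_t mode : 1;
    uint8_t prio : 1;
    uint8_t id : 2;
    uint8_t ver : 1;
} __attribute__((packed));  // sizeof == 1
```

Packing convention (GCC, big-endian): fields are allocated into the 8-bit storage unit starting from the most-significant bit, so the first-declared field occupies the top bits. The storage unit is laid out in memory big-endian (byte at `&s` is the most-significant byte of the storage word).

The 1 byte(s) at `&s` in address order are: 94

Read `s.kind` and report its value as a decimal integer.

2

[0]=0x94 (big-endian) → word 0x94
kind [6+:2] = (word>>6) & 0x3 = 2  ←
flags [5+:1] = (word>>5) & 0x1 = 0
mode [4+:1] = (word>>4) & 0x1 = 1
prio [3+:1] = (word>>3) & 0x1 = 0
id [1+:2] = (word>>1) & 0x3 = 2
ver [0+:1] = (word>>0) & 0x1 = 0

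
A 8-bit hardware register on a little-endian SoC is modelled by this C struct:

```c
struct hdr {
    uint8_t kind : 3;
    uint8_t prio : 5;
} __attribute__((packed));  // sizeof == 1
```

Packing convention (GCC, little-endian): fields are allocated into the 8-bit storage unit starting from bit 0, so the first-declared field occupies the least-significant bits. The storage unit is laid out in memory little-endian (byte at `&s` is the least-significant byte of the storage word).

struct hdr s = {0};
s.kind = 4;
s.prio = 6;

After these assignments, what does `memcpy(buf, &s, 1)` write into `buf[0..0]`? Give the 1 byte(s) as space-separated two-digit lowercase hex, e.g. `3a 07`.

kind (3b) val=4 bits=0x4 at bit 0: 0x04
prio (5b) val=6 bits=0x6 at bit 3: 0x34
word = 0x34 → little-endian bytes:
  [0]=0x34

34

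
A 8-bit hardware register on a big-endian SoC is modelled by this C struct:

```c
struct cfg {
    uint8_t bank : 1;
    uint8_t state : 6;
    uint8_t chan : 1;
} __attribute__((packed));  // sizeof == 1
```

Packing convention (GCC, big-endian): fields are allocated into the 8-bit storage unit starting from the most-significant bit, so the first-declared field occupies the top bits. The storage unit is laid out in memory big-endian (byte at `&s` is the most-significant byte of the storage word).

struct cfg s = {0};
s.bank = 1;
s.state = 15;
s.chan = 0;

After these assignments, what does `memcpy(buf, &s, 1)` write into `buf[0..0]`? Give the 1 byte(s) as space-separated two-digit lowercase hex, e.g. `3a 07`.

[7+:1] bank=1 & 0x1 = 0x1; word=0x80
[1+:6] state=15 & 0x3f = 0xf; word=0x9e
[0+:1] chan=0 & 0x1 = 0x0; word=0x9e
word = 0x9e → big-endian bytes:
  [0]=0x9e

9e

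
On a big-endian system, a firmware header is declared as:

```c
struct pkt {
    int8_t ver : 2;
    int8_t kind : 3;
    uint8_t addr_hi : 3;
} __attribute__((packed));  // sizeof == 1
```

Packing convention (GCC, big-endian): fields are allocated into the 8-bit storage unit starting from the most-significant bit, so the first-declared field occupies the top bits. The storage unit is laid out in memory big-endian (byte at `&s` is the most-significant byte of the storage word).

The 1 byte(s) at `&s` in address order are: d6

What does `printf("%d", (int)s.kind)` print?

[0]=0xd6 (big-endian) → word 0xd6
ver:2 @ bit 6 → (0xd6>>6)&0x3 = 0x3
kind:3 @ bit 3 → (0xd6>>3)&0x7 = 0x2  ←
addr_hi:3 @ bit 0 → (0xd6>>0)&0x7 = 0x6
kind signed 3b, MSB=0: value = 2

2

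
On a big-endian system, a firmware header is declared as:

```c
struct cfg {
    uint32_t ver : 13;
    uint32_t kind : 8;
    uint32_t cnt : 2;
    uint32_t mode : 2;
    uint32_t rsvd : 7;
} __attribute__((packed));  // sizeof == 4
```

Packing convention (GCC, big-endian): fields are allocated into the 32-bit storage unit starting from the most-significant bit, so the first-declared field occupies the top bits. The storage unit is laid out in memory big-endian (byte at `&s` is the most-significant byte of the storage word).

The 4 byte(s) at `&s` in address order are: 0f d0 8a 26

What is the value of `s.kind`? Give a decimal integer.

17

[0]=0x0f [1]=0xd0 [2]=0x8a [3]=0x26 (big-endian) → word 0x0fd08a26
ver:13 @ bit 19 → (0x0fd08a26>>19)&0x1fff = 0x1fa
kind:8 @ bit 11 → (0x0fd08a26>>11)&0xff = 0x11  ←
cnt:2 @ bit 9 → (0x0fd08a26>>9)&0x3 = 0x1
mode:2 @ bit 7 → (0x0fd08a26>>7)&0x3 = 0x0
rsvd:7 @ bit 0 → (0x0fd08a26>>0)&0x7f = 0x26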